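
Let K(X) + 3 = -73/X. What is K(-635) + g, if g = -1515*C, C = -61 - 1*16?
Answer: 74074093/635 ≈ 1.1665e+5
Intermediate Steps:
C = -77 (C = -61 - 16 = -77)
g = 116655 (g = -1515*(-77) = 116655)
K(X) = -3 - 73/X
K(-635) + g = (-3 - 73/(-635)) + 116655 = (-3 - 73*(-1/635)) + 116655 = (-3 + 73/635) + 116655 = -1832/635 + 116655 = 74074093/635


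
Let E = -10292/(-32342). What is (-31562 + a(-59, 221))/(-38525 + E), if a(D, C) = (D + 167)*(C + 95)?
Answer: -41494786/622982629 ≈ -0.066607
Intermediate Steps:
a(D, C) = (95 + C)*(167 + D) (a(D, C) = (167 + D)*(95 + C) = (95 + C)*(167 + D))
E = 5146/16171 (E = -10292*(-1/32342) = 5146/16171 ≈ 0.31822)
(-31562 + a(-59, 221))/(-38525 + E) = (-31562 + (15865 + 95*(-59) + 167*221 + 221*(-59)))/(-38525 + 5146/16171) = (-31562 + (15865 - 5605 + 36907 - 13039))/(-622982629/16171) = (-31562 + 34128)*(-16171/622982629) = 2566*(-16171/622982629) = -41494786/622982629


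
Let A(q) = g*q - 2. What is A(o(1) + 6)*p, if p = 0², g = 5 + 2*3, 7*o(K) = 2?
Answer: 0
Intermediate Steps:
o(K) = 2/7 (o(K) = (⅐)*2 = 2/7)
g = 11 (g = 5 + 6 = 11)
p = 0
A(q) = -2 + 11*q (A(q) = 11*q - 2 = -2 + 11*q)
A(o(1) + 6)*p = (-2 + 11*(2/7 + 6))*0 = (-2 + 11*(44/7))*0 = (-2 + 484/7)*0 = (470/7)*0 = 0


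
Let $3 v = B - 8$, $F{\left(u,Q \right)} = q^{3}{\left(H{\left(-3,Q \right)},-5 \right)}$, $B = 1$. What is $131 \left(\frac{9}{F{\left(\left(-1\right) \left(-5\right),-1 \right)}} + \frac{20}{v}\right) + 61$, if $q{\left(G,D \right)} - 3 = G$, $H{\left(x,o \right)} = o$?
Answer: $- \frac{51211}{56} \approx -914.48$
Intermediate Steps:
$q{\left(G,D \right)} = 3 + G$
$F{\left(u,Q \right)} = \left(3 + Q\right)^{3}$
$v = - \frac{7}{3}$ ($v = \frac{1 - 8}{3} = \frac{1}{3} \left(-7\right) = - \frac{7}{3} \approx -2.3333$)
$131 \left(\frac{9}{F{\left(\left(-1\right) \left(-5\right),-1 \right)}} + \frac{20}{v}\right) + 61 = 131 \left(\frac{9}{\left(3 - 1\right)^{3}} + \frac{20}{- \frac{7}{3}}\right) + 61 = 131 \left(\frac{9}{2^{3}} + 20 \left(- \frac{3}{7}\right)\right) + 61 = 131 \left(\frac{9}{8} - \frac{60}{7}\right) + 61 = 131 \left(- \frac{417}{56}\right) + 61 = - \frac{54627}{56} + 61 = - \frac{51211}{56}$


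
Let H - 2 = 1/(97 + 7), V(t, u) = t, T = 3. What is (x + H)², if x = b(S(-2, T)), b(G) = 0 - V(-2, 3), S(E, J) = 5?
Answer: 173889/10816 ≈ 16.077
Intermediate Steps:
H = 209/104 (H = 2 + 1/(97 + 7) = 2 + 1/104 = 209/104 ≈ 2.0096)
b(G) = 2 (b(G) = 0 - 1*(-2) = 0 + 2 = 2)
x = 2
(x + H)² = (2 + 209/104)² = (417/104)² = 173889/10816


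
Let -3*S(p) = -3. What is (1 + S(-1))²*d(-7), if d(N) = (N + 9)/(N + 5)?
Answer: -4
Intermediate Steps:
S(p) = 1 (S(p) = -⅓*(-3) = 1)
d(N) = (9 + N)/(5 + N)
(1 + S(-1))²*d(-7) = (1 + 1)²*((9 - 7)/(5 - 7)) = 2²*(2/(-2)) = 4*(-½*2) = 4*(-1) = -4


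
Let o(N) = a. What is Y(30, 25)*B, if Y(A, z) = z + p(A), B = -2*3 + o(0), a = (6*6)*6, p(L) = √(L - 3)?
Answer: 5250 + 630*√3 ≈ 6341.2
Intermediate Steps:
p(L) = √(-3 + L)
a = 216 (a = 36*6 = 216)
o(N) = 216
B = 210 (B = -2*3 + 216 = -6 + 216 = 210)
Y(A, z) = z + √(-3 + A)
Y(30, 25)*B = (25 + √(-3 + 30))*210 = (25 + √27)*210 = (25 + 3*√3)*210 = 5250 + 630*√3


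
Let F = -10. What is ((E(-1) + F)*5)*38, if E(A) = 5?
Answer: -950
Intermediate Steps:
((E(-1) + F)*5)*38 = ((5 - 10)*5)*38 = -5*5*38 = -25*38 = -950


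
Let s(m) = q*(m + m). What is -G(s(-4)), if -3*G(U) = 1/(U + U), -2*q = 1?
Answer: 1/24 ≈ 0.041667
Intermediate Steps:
q = -½ (q = -½*1 = -½ ≈ -0.50000)
s(m) = -m (s(m) = -(m + m)/2 = -m)
G(U) = -1/(6*U) (G(U) = -1/(3*(U + U)) = -1/(2*U)/3 = -1/(6*U))
-G(s(-4)) = -(-1)/(6*((-1*(-4)))) = -(-1)/(6*4) = -1*(-1/24) = 1/24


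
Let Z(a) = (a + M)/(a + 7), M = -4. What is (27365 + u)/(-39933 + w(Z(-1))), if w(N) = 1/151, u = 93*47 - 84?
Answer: -2389726/3014941 ≈ -0.79263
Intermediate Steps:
Z(a) = (-4 + a)/(7 + a) (Z(a) = (a - 4)/(a + 7) = (-4 + a)/(7 + a))
u = 4287 (u = 4371 - 84 = 4287)
w(N) = 1/151
(27365 + u)/(-39933 + w(Z(-1))) = (27365 + 4287)/(-39933 + 1/151) = 31652/(-6029882/151) = 31652*(-151/6029882) = -2389726/3014941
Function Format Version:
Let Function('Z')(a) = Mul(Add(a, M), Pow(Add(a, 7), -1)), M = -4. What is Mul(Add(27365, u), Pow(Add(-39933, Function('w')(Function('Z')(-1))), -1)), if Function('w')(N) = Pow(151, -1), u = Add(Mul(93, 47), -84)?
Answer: Rational(-2389726, 3014941) ≈ -0.79263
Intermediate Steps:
Function('Z')(a) = Mul(Pow(Add(7, a), -1), Add(-4, a)) (Function('Z')(a) = Mul(Add(a, -4), Pow(Add(a, 7), -1)) = Mul(Add(-4, a), Pow(Add(7, a), -1)) = Mul(Pow(Add(7, a), -1), Add(-4, a)))
u = 4287 (u = Add(4371, -84) = 4287)
Function('w')(N) = Rational(1, 151)
Mul(Add(27365, u), Pow(Add(-39933, Function('w')(Function('Z')(-1))), -1)) = Mul(Add(27365, 4287), Pow(Add(-39933, Rational(1, 151)), -1)) = Mul(31652, Pow(Rational(-6029882, 151), -1)) = Mul(31652, Rational(-151, 6029882)) = Rational(-2389726, 3014941)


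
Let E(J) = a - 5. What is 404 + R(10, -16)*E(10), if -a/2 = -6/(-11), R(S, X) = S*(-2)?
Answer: 5784/11 ≈ 525.82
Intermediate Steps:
R(S, X) = -2*S
a = -12/11 (a = -(-12)/(-11) = -(-12)*(-1)/11 = -2*6/11 = -12/11 ≈ -1.0909)
E(J) = -67/11 (E(J) = -12/11 - 5 = -67/11)
404 + R(10, -16)*E(10) = 404 - 2*10*(-67/11) = 404 - 20*(-67/11) = 404 + 1340/11 = 5784/11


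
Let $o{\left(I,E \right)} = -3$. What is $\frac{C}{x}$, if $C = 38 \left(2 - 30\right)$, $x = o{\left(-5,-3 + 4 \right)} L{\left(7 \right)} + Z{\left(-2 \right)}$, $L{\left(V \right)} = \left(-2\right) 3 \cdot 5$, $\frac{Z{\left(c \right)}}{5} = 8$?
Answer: $- \frac{532}{65} \approx -8.1846$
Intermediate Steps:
$Z{\left(c \right)} = 40$ ($Z{\left(c \right)} = 5 \cdot 8 = 40$)
$L{\left(V \right)} = -30$ ($L{\left(V \right)} = \left(-6\right) 5 = -30$)
$x = 130$ ($x = \left(-3\right) \left(-30\right) + 40 = 90 + 40 = 130$)
$C = -1064$ ($C = 38 \left(-28\right) = -1064$)
$\frac{C}{x} = - \frac{1064}{130} = \left(-1064\right) \frac{1}{130} = - \frac{532}{65}$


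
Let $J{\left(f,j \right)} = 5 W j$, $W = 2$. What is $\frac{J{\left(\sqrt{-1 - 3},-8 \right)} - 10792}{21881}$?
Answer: $- \frac{10872}{21881} \approx -0.49687$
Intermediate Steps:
$J{\left(f,j \right)} = 10 j$ ($J{\left(f,j \right)} = 5 \cdot 2 j = 10 j$)
$\frac{J{\left(\sqrt{-1 - 3},-8 \right)} - 10792}{21881} = \frac{10 \left(-8\right) - 10792}{21881} = \left(-80 - 10792\right) \frac{1}{21881} = \left(-10872\right) \frac{1}{21881} = - \frac{10872}{21881}$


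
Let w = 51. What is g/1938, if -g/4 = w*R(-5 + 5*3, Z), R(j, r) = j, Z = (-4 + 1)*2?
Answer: -20/19 ≈ -1.0526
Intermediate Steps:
Z = -6 (Z = -3*2 = -6)
g = -2040 (g = -204*(-5 + 5*3) = -204*(-5 + 15) = -204*10 = -4*510 = -2040)
g/1938 = -2040/1938 = -2040*1/1938 = -20/19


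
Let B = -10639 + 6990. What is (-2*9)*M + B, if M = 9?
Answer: -3811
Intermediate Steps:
B = -3649
(-2*9)*M + B = -2*9*9 - 3649 = -18*9 - 3649 = -162 - 3649 = -3811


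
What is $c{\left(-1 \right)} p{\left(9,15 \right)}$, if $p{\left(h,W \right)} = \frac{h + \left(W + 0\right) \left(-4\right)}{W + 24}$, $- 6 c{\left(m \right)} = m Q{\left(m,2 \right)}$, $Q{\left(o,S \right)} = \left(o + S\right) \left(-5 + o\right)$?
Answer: $\frac{17}{13} \approx 1.3077$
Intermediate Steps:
$Q{\left(o,S \right)} = \left(-5 + o\right) \left(S + o\right)$ ($Q{\left(o,S \right)} = \left(S + o\right) \left(-5 + o\right) = \left(-5 + o\right) \left(S + o\right)$)
$c{\left(m \right)} = - \frac{m \left(-10 + m^{2} - 3 m\right)}{6}$ ($c{\left(m \right)} = - \frac{m \left(m^{2} - 10 - 5 m + 2 m\right)}{6} = - \frac{m \left(-10 + m^{2} - 3 m\right)}{6}$)
$p{\left(h,W \right)} = \frac{h - 4 W}{24 + W}$ ($p{\left(h,W \right)} = \frac{h + W \left(-4\right)}{24 + W} = \frac{h - 4 W}{24 + W}$)
$c{\left(-1 \right)} p{\left(9,15 \right)} = \frac{1}{6} \left(-1\right) \left(10 - \left(-1\right)^{2} + 3 \left(-1\right)\right) \frac{9 - 60}{24 + 15} = \frac{1}{6} \left(-1\right) \left(10 - 1 - 3\right) \frac{9 - 60}{39} = \frac{1}{6} \left(-1\right) \left(10 - 1 - 3\right) \frac{1}{39} \left(-51\right) = \frac{1}{6} \left(-1\right) 6 \left(- \frac{17}{13}\right) = \left(-1\right) \left(- \frac{17}{13}\right) = \frac{17}{13}$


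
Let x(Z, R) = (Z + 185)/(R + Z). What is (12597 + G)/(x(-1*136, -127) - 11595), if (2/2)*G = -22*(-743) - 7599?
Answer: -2806736/1524767 ≈ -1.8408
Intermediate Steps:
G = 8747 (G = -22*(-743) - 7599 = 16346 - 7599 = 8747)
x(Z, R) = (185 + Z)/(R + Z)
(12597 + G)/(x(-1*136, -127) - 11595) = (12597 + 8747)/((185 - 1*136)/(-127 - 1*136) - 11595) = 21344/((185 - 136)/(-127 - 136) - 11595) = 21344/(49/(-263) - 11595) = 21344/(-1/263*49 - 11595) = 21344/(-49/263 - 11595) = 21344/(-3049534/263) = 21344*(-263/3049534) = -2806736/1524767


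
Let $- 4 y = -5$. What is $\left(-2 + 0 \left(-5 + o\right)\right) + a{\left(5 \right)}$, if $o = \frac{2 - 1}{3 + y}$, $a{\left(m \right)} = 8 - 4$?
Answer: $2$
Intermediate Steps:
$y = \frac{5}{4}$ ($y = \left(- \frac{1}{4}\right) \left(-5\right) = \frac{5}{4} \approx 1.25$)
$a{\left(m \right)} = 4$
$o = \frac{4}{17}$ ($o = \frac{2 - 1}{3 + \frac{5}{4}} = 1 \frac{1}{\frac{17}{4}} = 1 \cdot \frac{4}{17} = \frac{4}{17} \approx 0.23529$)
$\left(-2 + 0 \left(-5 + o\right)\right) + a{\left(5 \right)} = \left(-2 + 0 \left(-5 + \frac{4}{17}\right)\right) + 4 = \left(-2 + 0 \left(- \frac{81}{17}\right)\right) + 4 = \left(-2 + 0\right) + 4 = -2 + 4 = 2$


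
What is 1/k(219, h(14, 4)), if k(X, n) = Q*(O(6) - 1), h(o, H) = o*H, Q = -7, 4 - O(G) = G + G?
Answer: 1/63 ≈ 0.015873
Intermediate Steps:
O(G) = 4 - 2*G (O(G) = 4 - (G + G) = 4 - 2*G)
h(o, H) = H*o
k(X, n) = 63 (k(X, n) = -7*((4 - 2*6) - 1) = -7*((4 - 12) - 1) = -7*(-8 - 1) = -7*(-9) = 63)
1/k(219, h(14, 4)) = 1/63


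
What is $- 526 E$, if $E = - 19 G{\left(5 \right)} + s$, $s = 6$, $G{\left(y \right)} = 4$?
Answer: $36820$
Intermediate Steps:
$E = -70$ ($E = \left(-19\right) 4 + 6 = -76 + 6 = -70$)
$- 526 E = \left(-526\right) \left(-70\right) = 36820$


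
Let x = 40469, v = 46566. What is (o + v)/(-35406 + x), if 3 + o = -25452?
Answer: 21111/5063 ≈ 4.1697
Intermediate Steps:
o = -25455 (o = -3 - 25452 = -25455)
(o + v)/(-35406 + x) = (-25455 + 46566)/(-35406 + 40469) = 21111/5063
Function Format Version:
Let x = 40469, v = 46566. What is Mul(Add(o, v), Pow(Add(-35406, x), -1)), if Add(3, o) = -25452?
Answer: Rational(21111, 5063) ≈ 4.1697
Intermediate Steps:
o = -25455 (o = Add(-3, -25452) = -25455)
Mul(Add(o, v), Pow(Add(-35406, x), -1)) = Mul(Add(-25455, 46566), Pow(Add(-35406, 40469), -1)) = Mul(21111, Pow(5063, -1)) = Mul(21111, Rational(1, 5063)) = Rational(21111, 5063)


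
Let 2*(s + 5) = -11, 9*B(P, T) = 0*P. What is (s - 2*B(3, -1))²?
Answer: 441/4 ≈ 110.25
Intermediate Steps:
B(P, T) = 0 (B(P, T) = (0*P)/9 = (⅑)*0 = 0)
s = -21/2 (s = -5 + (½)*(-11) = -5 - 11/2 = -21/2 ≈ -10.500)
(s - 2*B(3, -1))² = (-21/2 - 2*0)² = (-21/2 + 0)² = (-21/2)² = 441/4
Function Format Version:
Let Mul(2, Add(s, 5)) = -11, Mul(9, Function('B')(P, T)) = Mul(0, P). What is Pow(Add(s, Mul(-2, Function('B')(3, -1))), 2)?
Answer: Rational(441, 4) ≈ 110.25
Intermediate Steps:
Function('B')(P, T) = 0 (Function('B')(P, T) = Mul(Rational(1, 9), Mul(0, P)) = Mul(Rational(1, 9), 0) = 0)
s = Rational(-21, 2) (s = Add(-5, Mul(Rational(1, 2), -11)) = Add(-5, Rational(-11, 2)) = Rational(-21, 2) ≈ -10.500)
Pow(Add(s, Mul(-2, Function('B')(3, -1))), 2) = Pow(Add(Rational(-21, 2), Mul(-2, 0)), 2) = Pow(Add(Rational(-21, 2), 0), 2) = Pow(Rational(-21, 2), 2) = Rational(441, 4)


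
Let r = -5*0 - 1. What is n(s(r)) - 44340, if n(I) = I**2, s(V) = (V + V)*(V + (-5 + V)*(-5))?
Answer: -40976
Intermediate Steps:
r = -1 (r = 0 - 1 = -1)
s(V) = 2*V*(25 - 4*V) (s(V) = (2*V)*(V + (25 - 5*V)) = (2*V)*(25 - 4*V) = 2*V*(25 - 4*V))
n(s(r)) - 44340 = (2*(-1)*(25 - 4*(-1)))**2 - 44340 = (2*(-1)*(25 + 4))**2 - 44340 = (2*(-1)*29)**2 - 44340 = (-58)**2 - 44340 = 3364 - 44340 = -40976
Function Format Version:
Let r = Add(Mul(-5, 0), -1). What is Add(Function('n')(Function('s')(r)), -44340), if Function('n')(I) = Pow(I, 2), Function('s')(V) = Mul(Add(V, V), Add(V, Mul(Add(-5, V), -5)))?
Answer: -40976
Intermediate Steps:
r = -1 (r = Add(0, -1) = -1)
Function('s')(V) = Mul(2, V, Add(25, Mul(-4, V))) (Function('s')(V) = Mul(Mul(2, V), Add(V, Add(25, Mul(-5, V)))) = Mul(Mul(2, V), Add(25, Mul(-4, V))) = Mul(2, V, Add(25, Mul(-4, V))))
Add(Function('n')(Function('s')(r)), -44340) = Add(Pow(Mul(2, -1, Add(25, Mul(-4, -1))), 2), -44340) = Add(Pow(Mul(2, -1, Add(25, 4)), 2), -44340) = Add(Pow(Mul(2, -1, 29), 2), -44340) = Add(Pow(-58, 2), -44340) = Add(3364, -44340) = -40976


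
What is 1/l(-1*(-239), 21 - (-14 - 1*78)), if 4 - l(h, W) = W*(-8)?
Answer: 1/908 ≈ 0.0011013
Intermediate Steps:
l(h, W) = 4 + 8*W (l(h, W) = 4 - W*(-8) = 4 - (-8)*W = 4 + 8*W)
1/l(-1*(-239), 21 - (-14 - 1*78)) = 1/(4 + 8*(21 - (-14 - 1*78))) = 1/(4 + 8*(21 - (-14 - 78))) = 1/(4 + 8*(21 - 1*(-92))) = 1/(4 + 8*(21 + 92)) = 1/(4 + 8*113) = 1/(4 + 904) = 1/908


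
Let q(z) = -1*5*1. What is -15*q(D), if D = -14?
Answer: 75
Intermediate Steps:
q(z) = -5 (q(z) = -5*1 = -5)
-15*q(D) = -15*(-5) = 75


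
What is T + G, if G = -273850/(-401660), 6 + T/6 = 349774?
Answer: 84292716313/40166 ≈ 2.0986e+6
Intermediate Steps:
T = 2098608 (T = -36 + 6*349774 = -36 + 2098644 = 2098608)
G = 27385/40166 (G = -273850*(-1/401660) = 27385/40166 ≈ 0.68180)
T + G = 2098608 + 27385/40166 = 84292716313/40166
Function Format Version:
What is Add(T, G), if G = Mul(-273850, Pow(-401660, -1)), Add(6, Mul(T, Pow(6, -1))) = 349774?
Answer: Rational(84292716313, 40166) ≈ 2.0986e+6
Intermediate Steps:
T = 2098608 (T = Add(-36, Mul(6, 349774)) = Add(-36, 2098644) = 2098608)
G = Rational(27385, 40166) (G = Mul(-273850, Rational(-1, 401660)) = Rational(27385, 40166) ≈ 0.68180)
Add(T, G) = Add(2098608, Rational(27385, 40166)) = Rational(84292716313, 40166)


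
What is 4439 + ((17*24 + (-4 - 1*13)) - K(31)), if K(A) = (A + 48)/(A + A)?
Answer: 299381/62 ≈ 4828.7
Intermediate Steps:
K(A) = (48 + A)/(2*A) (K(A) = (48 + A)/((2*A)) = (48 + A)*(1/(2*A)) = (48 + A)/(2*A))
4439 + ((17*24 + (-4 - 1*13)) - K(31)) = 4439 + ((17*24 + (-4 - 1*13)) - (48 + 31)/(2*31)) = 4439 + ((408 + (-4 - 13)) - 79/(2*31)) = 4439 + ((408 - 17) - 1*79/62) = 4439 + (391 - 79/62) = 4439 + 24163/62 = 299381/62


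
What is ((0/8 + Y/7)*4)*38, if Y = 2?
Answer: 304/7 ≈ 43.429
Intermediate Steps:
((0/8 + Y/7)*4)*38 = ((0/8 + 2/7)*4)*38 = ((0*(1/8) + 2*(1/7))*4)*38 = ((0 + 2/7)*4)*38 = ((2/7)*4)*38 = (8/7)*38 = 304/7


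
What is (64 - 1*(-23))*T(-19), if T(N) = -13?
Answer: -1131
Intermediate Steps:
(64 - 1*(-23))*T(-19) = (64 - 1*(-23))*(-13) = (64 + 23)*(-13) = 87*(-13) = -1131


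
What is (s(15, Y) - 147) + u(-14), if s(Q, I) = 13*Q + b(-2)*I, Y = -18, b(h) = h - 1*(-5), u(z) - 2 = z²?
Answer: 192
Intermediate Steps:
u(z) = 2 + z²
b(h) = 5 + h (b(h) = h + 5 = 5 + h)
s(Q, I) = 3*I + 13*Q (s(Q, I) = 13*Q + (5 - 2)*I = 13*Q + 3*I = 3*I + 13*Q)
(s(15, Y) - 147) + u(-14) = ((3*(-18) + 13*15) - 147) + (2 + (-14)²) = ((-54 + 195) - 147) + (2 + 196) = (141 - 147) + 198 = -6 + 198 = 192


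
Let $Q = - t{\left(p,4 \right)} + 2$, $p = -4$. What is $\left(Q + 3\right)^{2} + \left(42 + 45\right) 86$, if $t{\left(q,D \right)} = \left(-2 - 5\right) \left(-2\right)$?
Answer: $7563$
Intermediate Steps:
$t{\left(q,D \right)} = 14$ ($t{\left(q,D \right)} = \left(-7\right) \left(-2\right) = 14$)
$Q = -12$ ($Q = \left(-1\right) 14 + 2 = -14 + 2 = -12$)
$\left(Q + 3\right)^{2} + \left(42 + 45\right) 86 = \left(-12 + 3\right)^{2} + \left(42 + 45\right) 86 = \left(-9\right)^{2} + 87 \cdot 86 = 81 + 7482 = 7563$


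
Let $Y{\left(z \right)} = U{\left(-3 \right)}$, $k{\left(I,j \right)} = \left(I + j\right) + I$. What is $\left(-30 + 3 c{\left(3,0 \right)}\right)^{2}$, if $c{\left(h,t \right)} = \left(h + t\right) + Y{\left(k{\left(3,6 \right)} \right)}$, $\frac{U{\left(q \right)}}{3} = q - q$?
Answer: $441$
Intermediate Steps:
$U{\left(q \right)} = 0$ ($U{\left(q \right)} = 3 \left(q - q\right) = 3 \cdot 0 = 0$)
$k{\left(I,j \right)} = j + 2 I$
$Y{\left(z \right)} = 0$
$c{\left(h,t \right)} = h + t$ ($c{\left(h,t \right)} = \left(h + t\right) + 0 = h + t$)
$\left(-30 + 3 c{\left(3,0 \right)}\right)^{2} = \left(-30 + 3 \left(3 + 0\right)\right)^{2} = \left(-30 + 3 \cdot 3\right)^{2} = \left(-30 + 9\right)^{2} = \left(-21\right)^{2} = 441$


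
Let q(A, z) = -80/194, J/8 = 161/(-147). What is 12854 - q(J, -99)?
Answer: 1246878/97 ≈ 12854.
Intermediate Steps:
J = -184/21 (J = 8*(161/(-147)) = 8*(161*(-1/147)) = 8*(-23/21) = -184/21 ≈ -8.7619)
q(A, z) = -40/97 (q(A, z) = -80*1/194 = -40/97)
12854 - q(J, -99) = 12854 - 1*(-40/97) = 12854 + 40/97 = 1246878/97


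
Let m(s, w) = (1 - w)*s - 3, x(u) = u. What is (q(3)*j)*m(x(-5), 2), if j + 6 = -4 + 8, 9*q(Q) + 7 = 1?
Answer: 8/3 ≈ 2.6667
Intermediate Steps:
q(Q) = -⅔ (q(Q) = -7/9 + (⅑)*1 = -7/9 + ⅑ = -⅔)
m(s, w) = -3 + s*(1 - w) (m(s, w) = s*(1 - w) - 3 = -3 + s*(1 - w))
j = -2 (j = -6 + (-4 + 8) = -6 + 4 = -2)
(q(3)*j)*m(x(-5), 2) = (-⅔*(-2))*(-3 - 5 - 1*(-5)*2) = 4*(-3 - 5 + 10)/3 = (4/3)*2 = 8/3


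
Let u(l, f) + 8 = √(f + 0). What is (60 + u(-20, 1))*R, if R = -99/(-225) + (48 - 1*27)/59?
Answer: 62222/1475 ≈ 42.184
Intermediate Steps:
R = 1174/1475 (R = -99*(-1/225) + (48 - 27)*(1/59) = 11/25 + 21*(1/59) = 11/25 + 21/59 = 1174/1475 ≈ 0.79593)
u(l, f) = -8 + √f (u(l, f) = -8 + √(f + 0) = -8 + √f)
(60 + u(-20, 1))*R = (60 + (-8 + √1))*(1174/1475) = (60 + (-8 + 1))*(1174/1475) = (60 - 7)*(1174/1475) = 53*(1174/1475) = 62222/1475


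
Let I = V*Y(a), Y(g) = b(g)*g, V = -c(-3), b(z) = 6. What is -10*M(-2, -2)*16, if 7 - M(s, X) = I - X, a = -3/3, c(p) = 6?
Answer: 4960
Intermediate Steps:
V = -6 (V = -1*6 = -6)
a = -1 (a = -3*⅓ = -1)
Y(g) = 6*g
I = 36 (I = -36*(-1) = -6*(-6) = 36)
M(s, X) = -29 + X (M(s, X) = 7 - (36 - X) = 7 + (-36 + X) = -29 + X)
-10*M(-2, -2)*16 = -10*(-29 - 2)*16 = -10*(-31)*16 = 310*16 = 4960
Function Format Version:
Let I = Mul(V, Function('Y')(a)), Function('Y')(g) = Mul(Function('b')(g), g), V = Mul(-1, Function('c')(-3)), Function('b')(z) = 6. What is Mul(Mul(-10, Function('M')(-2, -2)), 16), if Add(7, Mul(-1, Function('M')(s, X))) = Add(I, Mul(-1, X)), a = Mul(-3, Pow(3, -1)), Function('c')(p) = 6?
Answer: 4960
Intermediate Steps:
V = -6 (V = Mul(-1, 6) = -6)
a = -1 (a = Mul(-3, Rational(1, 3)) = -1)
Function('Y')(g) = Mul(6, g)
I = 36 (I = Mul(-6, Mul(6, -1)) = Mul(-6, -6) = 36)
Function('M')(s, X) = Add(-29, X) (Function('M')(s, X) = Add(7, Mul(-1, Add(36, Mul(-1, X)))) = Add(7, Add(-36, X)) = Add(-29, X))
Mul(Mul(-10, Function('M')(-2, -2)), 16) = Mul(Mul(-10, Add(-29, -2)), 16) = Mul(Mul(-10, -31), 16) = Mul(310, 16) = 4960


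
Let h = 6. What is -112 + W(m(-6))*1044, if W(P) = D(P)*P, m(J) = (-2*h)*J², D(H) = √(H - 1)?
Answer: -112 - 451008*I*√433 ≈ -112.0 - 9.3849e+6*I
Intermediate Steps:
D(H) = √(-1 + H)
m(J) = -12*J² (m(J) = (-2*6)*J² = -12*J²)
W(P) = P*√(-1 + P) (W(P) = √(-1 + P)*P = P*√(-1 + P))
-112 + W(m(-6))*1044 = -112 + ((-12*(-6)²)*√(-1 - 12*(-6)²))*1044 = -112 + ((-12*36)*√(-1 - 12*36))*1044 = -112 - 432*√(-1 - 432)*1044 = -112 - 432*I*√433*1044 = -112 - 451008*I*√433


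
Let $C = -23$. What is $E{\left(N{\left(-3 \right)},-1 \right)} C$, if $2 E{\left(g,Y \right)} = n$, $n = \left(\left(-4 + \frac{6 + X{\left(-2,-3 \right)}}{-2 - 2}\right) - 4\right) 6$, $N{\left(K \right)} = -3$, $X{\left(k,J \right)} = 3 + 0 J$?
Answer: $\frac{2829}{4} \approx 707.25$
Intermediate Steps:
$X{\left(k,J \right)} = 3$ ($X{\left(k,J \right)} = 3 + 0 = 3$)
$n = - \frac{123}{2}$ ($n = \left(\left(-4 + \frac{6 + 3}{-2 - 2}\right) - 4\right) 6 = \left(\left(-4 + \frac{9}{-4}\right) - 4\right) 6 = \left(\left(-4 + 9 \left(- \frac{1}{4}\right)\right) - 4\right) 6 = \left(\left(-4 - \frac{9}{4}\right) - 4\right) 6 = \left(- \frac{25}{4} - 4\right) 6 = \left(- \frac{41}{4}\right) 6 = - \frac{123}{2} \approx -61.5$)
$E{\left(g,Y \right)} = - \frac{123}{4}$ ($E{\left(g,Y \right)} = \frac{1}{2} \left(- \frac{123}{2}\right) = - \frac{123}{4}$)
$E{\left(N{\left(-3 \right)},-1 \right)} C = \left(- \frac{123}{4}\right) \left(-23\right) = \frac{2829}{4}$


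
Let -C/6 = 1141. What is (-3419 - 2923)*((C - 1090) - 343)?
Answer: 52505418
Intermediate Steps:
C = -6846 (C = -6*1141 = -6846)
(-3419 - 2923)*((C - 1090) - 343) = (-3419 - 2923)*((-6846 - 1090) - 343) = -6342*(-7936 - 343) = -6342*(-8279) = 52505418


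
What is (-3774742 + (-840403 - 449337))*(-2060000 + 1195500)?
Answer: 4378244689000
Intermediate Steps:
(-3774742 + (-840403 - 449337))*(-2060000 + 1195500) = (-3774742 - 1289740)*(-864500) = -5064482*(-864500) = 4378244689000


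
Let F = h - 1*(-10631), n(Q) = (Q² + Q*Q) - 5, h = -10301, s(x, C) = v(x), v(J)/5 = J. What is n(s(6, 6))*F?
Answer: 592350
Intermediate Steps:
v(J) = 5*J
s(x, C) = 5*x
n(Q) = -5 + 2*Q² (n(Q) = (Q² + Q²) - 5 = 2*Q² - 5 = -5 + 2*Q²)
F = 330 (F = -10301 - 1*(-10631) = -10301 + 10631 = 330)
n(s(6, 6))*F = (-5 + 2*(5*6)²)*330 = (-5 + 2*30²)*330 = (-5 + 2*900)*330 = (-5 + 1800)*330 = 1795*330 = 592350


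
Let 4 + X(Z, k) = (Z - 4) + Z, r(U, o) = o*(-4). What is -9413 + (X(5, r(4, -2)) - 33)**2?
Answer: -8452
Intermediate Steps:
r(U, o) = -4*o
X(Z, k) = -8 + 2*Z (X(Z, k) = -4 + ((Z - 4) + Z) = -4 + ((-4 + Z) + Z) = -4 + (-4 + 2*Z) = -8 + 2*Z)
-9413 + (X(5, r(4, -2)) - 33)**2 = -9413 + ((-8 + 2*5) - 33)**2 = -9413 + ((-8 + 10) - 33)**2 = -9413 + (2 - 33)**2 = -9413 + (-31)**2 = -9413 + 961 = -8452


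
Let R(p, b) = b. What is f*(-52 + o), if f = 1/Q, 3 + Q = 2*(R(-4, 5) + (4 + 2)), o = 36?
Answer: -16/19 ≈ -0.84210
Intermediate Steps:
Q = 19 (Q = -3 + 2*(5 + (4 + 2)) = -3 + 2*(5 + 6) = -3 + 2*11 = -3 + 22 = 19)
f = 1/19 ≈ 0.052632
f*(-52 + o) = (-52 + 36)/19 = (1/19)*(-16) = -16/19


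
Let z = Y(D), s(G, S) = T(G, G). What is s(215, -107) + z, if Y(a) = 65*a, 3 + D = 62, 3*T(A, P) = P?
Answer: 11720/3 ≈ 3906.7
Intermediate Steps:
T(A, P) = P/3
s(G, S) = G/3
D = 59 (D = -3 + 62 = 59)
z = 3835 (z = 65*59 = 3835)
s(215, -107) + z = (⅓)*215 + 3835 = 215/3 + 3835 = 11720/3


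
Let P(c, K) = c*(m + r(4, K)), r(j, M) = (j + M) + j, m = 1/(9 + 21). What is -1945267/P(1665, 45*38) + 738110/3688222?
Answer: -5063194068469/10550253080661 ≈ -0.47991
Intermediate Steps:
m = 1/30 ≈ 0.033333
r(j, M) = M + 2*j (r(j, M) = (M + j) + j = M + 2*j)
P(c, K) = c*(241/30 + K) (P(c, K) = c*(1/30 + (K + 2*4)) = c*(1/30 + (K + 8)) = c*(1/30 + (8 + K)) = c*(241/30 + K))
-1945267/P(1665, 45*38) + 738110/3688222 = -1945267*2/(111*(241 + 30*(45*38))) + 738110/3688222 = -1945267*2/(111*(241 + 30*1710)) + 738110*(1/3688222) = -1945267*2/(111*(241 + 51300)) + 369055/1844111 = -1945267/((1/30)*1665*51541) + 369055/1844111 = -1945267/5721051/2 + 369055/1844111 = -1945267*2/5721051 + 369055/1844111 = -3890534/5721051 + 369055/1844111 = -5063194068469/10550253080661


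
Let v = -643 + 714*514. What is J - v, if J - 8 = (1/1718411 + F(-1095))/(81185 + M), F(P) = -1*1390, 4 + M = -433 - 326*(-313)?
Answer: -115069506531628159/314101473046 ≈ -3.6635e+5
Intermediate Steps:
M = 101601 (M = -4 + (-433 - 326*(-313)) = -4 + (-433 + 102038) = -4 + 101605 = 101601)
F(P) = -1390
J = 2510423193079/314101473046 (J = 8 + (1/1718411 - 1390)/(81185 + 101601) = 8 + (1/1718411 - 1390)/182786 = 8 - 2388591289/1718411*1/182786 = 8 - 2388591289/314101473046 = 2510423193079/314101473046 ≈ 7.9924)
v = 366353 (v = -643 + 366996 = 366353)
J - v = 2510423193079/314101473046 - 1*366353 = 2510423193079/314101473046 - 366353 = -115069506531628159/314101473046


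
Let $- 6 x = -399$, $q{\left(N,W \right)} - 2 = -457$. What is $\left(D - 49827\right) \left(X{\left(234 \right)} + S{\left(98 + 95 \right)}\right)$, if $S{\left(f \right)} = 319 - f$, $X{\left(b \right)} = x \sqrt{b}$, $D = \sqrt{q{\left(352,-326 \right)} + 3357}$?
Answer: $- \frac{21 \left(12 + 19 \sqrt{26}\right) \left(49827 - \sqrt{2902}\right)}{2} \approx -5.6903 \cdot 10^{7}$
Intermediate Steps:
$q{\left(N,W \right)} = -455$ ($q{\left(N,W \right)} = 2 - 457 = -455$)
$x = \frac{133}{2}$ ($x = \left(- \frac{1}{6}\right) \left(-399\right) = \frac{133}{2} \approx 66.5$)
$D = \sqrt{2902}$ ($D = \sqrt{-455 + 3357} = \sqrt{2902} \approx 53.87$)
$X{\left(b \right)} = \frac{133 \sqrt{b}}{2}$
$\left(D - 49827\right) \left(X{\left(234 \right)} + S{\left(98 + 95 \right)}\right) = \left(\sqrt{2902} - 49827\right) \left(\frac{133 \sqrt{234}}{2} + \left(319 - \left(98 + 95\right)\right)\right) = \left(-49827 + \sqrt{2902}\right) \left(\frac{133 \cdot 3 \sqrt{26}}{2} + \left(319 - 193\right)\right) = \left(-49827 + \sqrt{2902}\right) \left(\frac{399 \sqrt{26}}{2} + \left(319 - 193\right)\right) = \left(-49827 + \sqrt{2902}\right) \left(\frac{399 \sqrt{26}}{2} + 126\right) = \left(-49827 + \sqrt{2902}\right) \left(126 + \frac{399 \sqrt{26}}{2}\right)$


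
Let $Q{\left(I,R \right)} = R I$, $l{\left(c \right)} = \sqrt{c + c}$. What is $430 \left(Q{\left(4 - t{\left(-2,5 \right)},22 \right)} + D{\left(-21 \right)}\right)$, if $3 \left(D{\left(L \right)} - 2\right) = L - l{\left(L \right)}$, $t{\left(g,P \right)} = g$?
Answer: $54610 - \frac{430 i \sqrt{42}}{3} \approx 54610.0 - 928.91 i$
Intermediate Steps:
$l{\left(c \right)} = \sqrt{2} \sqrt{c}$ ($l{\left(c \right)} = \sqrt{2 c} = \sqrt{2} \sqrt{c}$)
$D{\left(L \right)} = 2 + \frac{L}{3} - \frac{\sqrt{2} \sqrt{L}}{3}$ ($D{\left(L \right)} = 2 + \frac{L - \sqrt{2} \sqrt{L}}{3} = 2 - \left(- \frac{L}{3} + \frac{\sqrt{2} \sqrt{L}}{3}\right) = 2 + \frac{L}{3} - \frac{\sqrt{2} \sqrt{L}}{3}$)
$Q{\left(I,R \right)} = I R$
$430 \left(Q{\left(4 - t{\left(-2,5 \right)},22 \right)} + D{\left(-21 \right)}\right) = 430 \left(\left(4 - -2\right) 22 + \left(2 + \frac{1}{3} \left(-21\right) - \frac{\sqrt{2} \sqrt{-21}}{3}\right)\right) = 430 \left(\left(4 + 2\right) 22 - \left(5 + \frac{\sqrt{2} i \sqrt{21}}{3}\right)\right) = 430 \left(6 \cdot 22 - \left(5 + \frac{i \sqrt{42}}{3}\right)\right) = 430 \left(132 - \left(5 + \frac{i \sqrt{42}}{3}\right)\right) = 430 \left(127 - \frac{i \sqrt{42}}{3}\right) = 54610 - \frac{430 i \sqrt{42}}{3}$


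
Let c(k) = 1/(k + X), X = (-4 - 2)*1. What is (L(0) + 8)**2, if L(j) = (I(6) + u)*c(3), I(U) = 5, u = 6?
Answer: 169/9 ≈ 18.778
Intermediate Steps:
X = -6 (X = -6*1 = -6)
c(k) = 1/(-6 + k) (c(k) = 1/(k - 6) = 1/(-6 + k))
L(j) = -11/3 (L(j) = (5 + 6)/(-6 + 3) = 11/(-3) = 11*(-1/3) = -11/3)
(L(0) + 8)**2 = (-11/3 + 8)**2 = (13/3)**2 = 169/9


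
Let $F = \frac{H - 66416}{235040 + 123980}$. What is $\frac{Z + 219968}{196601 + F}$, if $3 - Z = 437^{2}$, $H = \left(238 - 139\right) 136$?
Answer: $\frac{2603074510}{17645909517} \approx 0.14752$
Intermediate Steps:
$H = 13464$ ($H = 99 \cdot 136 = 13464$)
$Z = -190966$ ($Z = 3 - 437^{2} = 3 - 190969 = -190966$)
$F = - \frac{13238}{89755}$ ($F = \frac{13464 - 66416}{235040 + 123980} = - \frac{52952}{359020} = \left(-52952\right) \frac{1}{359020} = - \frac{13238}{89755} \approx -0.14749$)
$\frac{Z + 219968}{196601 + F} = \frac{-190966 + 219968}{196601 - \frac{13238}{89755}} = \frac{29002}{\frac{17645909517}{89755}} = 29002 \cdot \frac{89755}{17645909517} = \frac{2603074510}{17645909517}$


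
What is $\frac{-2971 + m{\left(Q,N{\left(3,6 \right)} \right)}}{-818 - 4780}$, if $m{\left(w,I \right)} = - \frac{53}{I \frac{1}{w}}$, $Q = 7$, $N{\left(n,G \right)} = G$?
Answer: $\frac{18197}{33588} \approx 0.54177$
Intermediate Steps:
$m{\left(w,I \right)} = - \frac{53 w}{I}$ ($m{\left(w,I \right)} = - 53 \frac{w}{I} = - \frac{53 w}{I}$)
$\frac{-2971 + m{\left(Q,N{\left(3,6 \right)} \right)}}{-818 - 4780} = \frac{-2971 - \frac{371}{6}}{-818 - 4780} = \frac{-2971 - 371 \cdot \frac{1}{6}}{-5598} = \left(-2971 - \frac{371}{6}\right) \left(- \frac{1}{5598}\right) = \left(- \frac{18197}{6}\right) \left(- \frac{1}{5598}\right) = \frac{18197}{33588}$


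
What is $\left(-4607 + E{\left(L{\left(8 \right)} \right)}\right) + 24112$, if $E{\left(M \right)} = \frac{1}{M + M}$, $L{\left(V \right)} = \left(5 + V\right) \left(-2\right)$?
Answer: $\frac{1014259}{52} \approx 19505.0$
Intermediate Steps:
$L{\left(V \right)} = -10 - 2 V$
$E{\left(M \right)} = \frac{1}{2 M}$
$\left(-4607 + E{\left(L{\left(8 \right)} \right)}\right) + 24112 = \left(-4607 + \frac{1}{2 \left(-10 - 16\right)}\right) + 24112 = \left(-4607 + \frac{1}{2 \left(-26\right)}\right) + 24112 = \left(-4607 + \frac{1}{2} \left(- \frac{1}{26}\right)\right) + 24112 = \left(-4607 - \frac{1}{52}\right) + 24112 = - \frac{239565}{52} + 24112 = \frac{1014259}{52}$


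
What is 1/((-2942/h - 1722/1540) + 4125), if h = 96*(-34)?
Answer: 89760/370240537 ≈ 0.00024244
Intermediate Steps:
h = -3264
1/((-2942/h - 1722/1540) + 4125) = 1/((-2942/(-3264) - 1722/1540) + 4125) = 1/((-2942*(-1/3264) - 1722*1/1540) + 4125) = 1/((1471/1632 - 123/110) + 4125) = 1/(-19463/89760 + 4125) = 1/(370240537/89760) = 89760/370240537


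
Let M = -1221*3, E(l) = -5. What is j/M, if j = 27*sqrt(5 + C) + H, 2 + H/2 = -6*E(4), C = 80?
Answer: -56/3663 - 3*sqrt(85)/407 ≈ -0.083245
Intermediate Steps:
H = 56 (H = -4 + 2*(-6*(-5)) = -4 + 2*30 = -4 + 60 = 56)
M = -3663
j = 56 + 27*sqrt(85) (j = 27*sqrt(5 + 80) + 56 = 27*sqrt(85) + 56 = 56 + 27*sqrt(85) ≈ 304.93)
j/M = (56 + 27*sqrt(85))/(-3663) = (56 + 27*sqrt(85))*(-1/3663) = -56/3663 - 3*sqrt(85)/407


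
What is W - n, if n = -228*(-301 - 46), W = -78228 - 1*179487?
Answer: -336831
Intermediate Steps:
W = -257715 (W = -78228 - 179487 = -257715)
n = 79116 (n = -228*(-347) = 79116)
W - n = -257715 - 1*79116 = -257715 - 79116 = -336831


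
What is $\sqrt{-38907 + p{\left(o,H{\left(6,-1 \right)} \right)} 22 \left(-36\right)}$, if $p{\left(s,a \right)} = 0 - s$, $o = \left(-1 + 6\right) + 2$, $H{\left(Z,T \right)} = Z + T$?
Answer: $3 i \sqrt{3707} \approx 182.66 i$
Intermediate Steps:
$H{\left(Z,T \right)} = T + Z$
$o = 7$ ($o = 5 + 2 = 7$)
$p{\left(s,a \right)} = - s$
$\sqrt{-38907 + p{\left(o,H{\left(6,-1 \right)} \right)} 22 \left(-36\right)} = \sqrt{-38907 + \left(-1\right) 7 \cdot 22 \left(-36\right)} = \sqrt{-38907 + \left(-7\right) 22 \left(-36\right)} = \sqrt{-38907 - -5544} = \sqrt{-38907 + 5544} = \sqrt{-33363} = 3 i \sqrt{3707}$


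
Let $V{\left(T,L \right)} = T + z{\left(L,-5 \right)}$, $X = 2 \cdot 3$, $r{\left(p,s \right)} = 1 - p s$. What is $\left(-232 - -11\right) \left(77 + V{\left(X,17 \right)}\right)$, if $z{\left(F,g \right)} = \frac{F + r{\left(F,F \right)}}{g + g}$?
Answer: $- \frac{243321}{10} \approx -24332.0$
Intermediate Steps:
$r{\left(p,s \right)} = 1 - p s$
$z{\left(F,g \right)} = \frac{1 + F - F^{2}}{2 g}$ ($z{\left(F,g \right)} = \frac{F - \left(-1 + F F\right)}{g + g} = \frac{F - \left(-1 + F^{2}\right)}{2 g} = \left(1 + F - F^{2}\right) \frac{1}{2 g} = \frac{1 + F - F^{2}}{2 g}$)
$X = 6$
$V{\left(T,L \right)} = - \frac{1}{10} + T - \frac{L}{10} + \frac{L^{2}}{10}$ ($V{\left(T,L \right)} = T + \frac{1 + L - L^{2}}{2 \left(-5\right)} = T + \frac{1}{2} \left(- \frac{1}{5}\right) \left(1 + L - L^{2}\right) = T - \left(\frac{1}{10} - \frac{L^{2}}{10} + \frac{L}{10}\right) = - \frac{1}{10} + T - \frac{L}{10} + \frac{L^{2}}{10}$)
$\left(-232 - -11\right) \left(77 + V{\left(X,17 \right)}\right) = \left(-232 - -11\right) \left(77 + \left(- \frac{1}{10} + 6 - \frac{17}{10} + \frac{17^{2}}{10}\right)\right) = \left(-232 + 11\right) \left(77 + \left(- \frac{1}{10} + 6 - \frac{17}{10} + \frac{1}{10} \cdot 289\right)\right) = - 221 \left(77 + \left(- \frac{1}{10} + 6 - \frac{17}{10} + \frac{289}{10}\right)\right) = - 221 \left(77 + \frac{331}{10}\right) = \left(-221\right) \frac{1101}{10} = - \frac{243321}{10}$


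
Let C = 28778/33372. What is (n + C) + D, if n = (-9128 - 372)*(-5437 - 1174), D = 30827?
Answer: 1048470280711/16686 ≈ 6.2835e+7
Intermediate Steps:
n = 62804500 (n = -9500*(-6611) = 62804500)
C = 14389/16686 (C = 28778*(1/33372) = 14389/16686 ≈ 0.86234)
(n + C) + D = (62804500 + 14389/16686) + 30827 = 1047955901389/16686 + 30827 = 1048470280711/16686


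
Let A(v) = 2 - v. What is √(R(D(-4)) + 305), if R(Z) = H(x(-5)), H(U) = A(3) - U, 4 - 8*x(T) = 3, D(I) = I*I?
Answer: √4862/4 ≈ 17.432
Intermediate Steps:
D(I) = I²
x(T) = ⅛ (x(T) = ½ - ⅛*3 = ½ - 3/8 = ⅛)
H(U) = -1 - U (H(U) = (2 - 1*3) - U = (2 - 3) - U = -1 - U)
R(Z) = -9/8 (R(Z) = -1 - 1*⅛ = -1 - ⅛ = -9/8)
√(R(D(-4)) + 305) = √(-9/8 + 305) = √(2431/8) = √4862/4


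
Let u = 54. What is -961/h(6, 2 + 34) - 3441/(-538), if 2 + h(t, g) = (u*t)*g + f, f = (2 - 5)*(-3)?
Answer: 39642893/6278998 ≈ 6.3136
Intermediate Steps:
f = 9 (f = -3*(-3) = 9)
h(t, g) = 7 + 54*g*t (h(t, g) = -2 + ((54*t)*g + 9) = -2 + (54*g*t + 9) = -2 + (9 + 54*g*t) = 7 + 54*g*t)
-961/h(6, 2 + 34) - 3441/(-538) = -961/(7 + 54*(2 + 34)*6) - 3441/(-538) = -961/(7 + 54*36*6) - 3441*(-1/538) = -961/(7 + 11664) + 3441/538 = -961/11671 + 3441/538 = 39642893/6278998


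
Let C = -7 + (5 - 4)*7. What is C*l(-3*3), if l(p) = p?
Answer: 0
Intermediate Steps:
C = 0 (C = -7 + 1*7 = -7 + 7 = 0)
C*l(-3*3) = 0*(-3*3) = 0*(-9) = 0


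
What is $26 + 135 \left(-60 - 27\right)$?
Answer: $-11719$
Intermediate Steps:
$26 + 135 \left(-60 - 27\right) = 26 + 135 \left(-87\right) = 26 - 11745 = -11719$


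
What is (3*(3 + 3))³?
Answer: 5832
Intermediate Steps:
(3*(3 + 3))³ = (3*6)³ = 18³ = 5832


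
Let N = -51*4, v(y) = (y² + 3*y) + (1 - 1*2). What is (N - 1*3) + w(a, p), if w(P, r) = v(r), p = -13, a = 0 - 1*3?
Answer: -78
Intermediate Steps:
a = -3 (a = 0 - 3 = -3)
v(y) = -1 + y² + 3*y (v(y) = (y² + 3*y) + (1 - 2) = (y² + 3*y) - 1 = -1 + y² + 3*y)
w(P, r) = -1 + r² + 3*r
N = -204
(N - 1*3) + w(a, p) = (-204 - 1*3) + (-1 + (-13)² + 3*(-13)) = (-204 - 3) + (-1 + 169 - 39) = -207 + 129 = -78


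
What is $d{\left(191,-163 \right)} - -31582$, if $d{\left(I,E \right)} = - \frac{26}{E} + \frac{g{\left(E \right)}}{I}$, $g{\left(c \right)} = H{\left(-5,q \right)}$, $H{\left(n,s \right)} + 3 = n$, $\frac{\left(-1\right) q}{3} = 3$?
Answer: $\frac{983246068}{31133} \approx 31582.0$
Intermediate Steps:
$q = -9$ ($q = \left(-3\right) 3 = -9$)
$H{\left(n,s \right)} = -3 + n$
$g{\left(c \right)} = -8$ ($g{\left(c \right)} = -3 - 5 = -8$)
$d{\left(I,E \right)} = - \frac{26}{E} - \frac{8}{I}$
$d{\left(191,-163 \right)} - -31582 = \left(- \frac{26}{-163} - \frac{8}{191}\right) - -31582 = \left(\left(-26\right) \left(- \frac{1}{163}\right) - \frac{8}{191}\right) + 31582 = \left(\frac{26}{163} - \frac{8}{191}\right) + 31582 = \frac{3662}{31133} + 31582 = \frac{983246068}{31133}$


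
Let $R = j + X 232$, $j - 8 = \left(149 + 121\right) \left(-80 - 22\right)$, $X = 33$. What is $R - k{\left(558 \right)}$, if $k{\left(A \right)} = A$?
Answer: $-20434$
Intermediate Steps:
$j = -27532$ ($j = 8 + \left(149 + 121\right) \left(-80 - 22\right) = 8 + 270 \left(-102\right) = 8 - 27540 = -27532$)
$R = -19876$ ($R = -27532 + 33 \cdot 232 = -27532 + 7656 = -19876$)
$R - k{\left(558 \right)} = -19876 - 558 = -20434$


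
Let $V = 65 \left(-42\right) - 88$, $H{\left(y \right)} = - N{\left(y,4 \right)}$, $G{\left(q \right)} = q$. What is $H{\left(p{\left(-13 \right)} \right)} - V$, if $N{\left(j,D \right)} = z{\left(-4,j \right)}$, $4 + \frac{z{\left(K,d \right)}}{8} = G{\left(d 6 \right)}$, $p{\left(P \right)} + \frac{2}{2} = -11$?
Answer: $3426$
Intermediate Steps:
$p{\left(P \right)} = -12$ ($p{\left(P \right)} = -1 - 11 = -12$)
$z{\left(K,d \right)} = -32 + 48 d$ ($z{\left(K,d \right)} = -32 + 8 d 6 = -32 + 8 \cdot 6 d = -32 + 48 d$)
$N{\left(j,D \right)} = -32 + 48 j$
$H{\left(y \right)} = 32 - 48 y$ ($H{\left(y \right)} = - (-32 + 48 y) = 32 - 48 y$)
$V = -2818$ ($V = -2730 - 88 = -2818$)
$H{\left(p{\left(-13 \right)} \right)} - V = \left(32 - -576\right) - -2818 = \left(32 + 576\right) + 2818 = 608 + 2818 = 3426$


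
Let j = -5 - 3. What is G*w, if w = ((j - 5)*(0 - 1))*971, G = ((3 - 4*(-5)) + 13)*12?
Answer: 5453136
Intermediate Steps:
j = -8
G = 432 (G = ((3 + 20) + 13)*12 = (23 + 13)*12 = 36*12 = 432)
w = 12623 (w = ((-8 - 5)*(0 - 1))*971 = -13*(-1)*971 = 13*971 = 12623)
G*w = 432*12623 = 5453136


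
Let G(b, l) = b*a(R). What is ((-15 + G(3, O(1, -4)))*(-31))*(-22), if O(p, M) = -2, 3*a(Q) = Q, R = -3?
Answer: -12276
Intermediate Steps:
a(Q) = Q/3
G(b, l) = -b (G(b, l) = b*((⅓)*(-3)) = b*(-1) = -b)
((-15 + G(3, O(1, -4)))*(-31))*(-22) = ((-15 - 1*3)*(-31))*(-22) = ((-15 - 3)*(-31))*(-22) = -18*(-31)*(-22) = 558*(-22) = -12276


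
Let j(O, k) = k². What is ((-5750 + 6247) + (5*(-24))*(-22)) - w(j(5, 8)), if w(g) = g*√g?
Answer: 2625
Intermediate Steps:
w(g) = g^(3/2)
((-5750 + 6247) + (5*(-24))*(-22)) - w(j(5, 8)) = ((-5750 + 6247) + (5*(-24))*(-22)) - (8²)^(3/2) = (497 - 120*(-22)) - 64^(3/2) = (497 + 2640) - 1*512 = 3137 - 512 = 2625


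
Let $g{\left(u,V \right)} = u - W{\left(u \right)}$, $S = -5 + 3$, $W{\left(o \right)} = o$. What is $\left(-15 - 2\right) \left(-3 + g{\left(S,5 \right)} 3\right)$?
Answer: $51$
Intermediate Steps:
$S = -2$
$g{\left(u,V \right)} = 0$ ($g{\left(u,V \right)} = u - u = 0$)
$\left(-15 - 2\right) \left(-3 + g{\left(S,5 \right)} 3\right) = \left(-15 - 2\right) \left(-3 + 0 \cdot 3\right) = - 17 \left(-3 + 0\right) = \left(-17\right) \left(-3\right) = 51$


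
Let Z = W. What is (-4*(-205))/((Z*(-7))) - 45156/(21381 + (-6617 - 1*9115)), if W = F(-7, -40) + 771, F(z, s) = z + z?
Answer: -11614944/1425431 ≈ -8.1484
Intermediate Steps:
F(z, s) = 2*z
W = 757 (W = 2*(-7) + 771 = -14 + 771 = 757)
Z = 757
(-4*(-205))/((Z*(-7))) - 45156/(21381 + (-6617 - 1*9115)) = (-4*(-205))/((757*(-7))) - 45156/(21381 + (-6617 - 1*9115)) = 820/(-5299) - 45156/(21381 + (-6617 - 9115)) = 820*(-1/5299) - 45156/(21381 - 15732) = -820/5299 - 45156/5649 = -820/5299 - 45156*1/5649 = -820/5299 - 15052/1883 = -11614944/1425431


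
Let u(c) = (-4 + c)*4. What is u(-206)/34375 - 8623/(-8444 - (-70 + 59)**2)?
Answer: 11568841/11776875 ≈ 0.98234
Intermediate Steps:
u(c) = -16 + 4*c
u(-206)/34375 - 8623/(-8444 - (-70 + 59)**2) = (-16 + 4*(-206))/34375 - 8623/(-8444 - (-70 + 59)**2) = (-16 - 824)*(1/34375) - 8623/(-8444 - 1*(-11)**2) = -840*1/34375 - 8623/(-8444 - 1*121) = -168/6875 - 8623/(-8444 - 121) = -168/6875 - 8623/(-8565) = -168/6875 - 8623*(-1/8565) = -168/6875 + 8623/8565 = 11568841/11776875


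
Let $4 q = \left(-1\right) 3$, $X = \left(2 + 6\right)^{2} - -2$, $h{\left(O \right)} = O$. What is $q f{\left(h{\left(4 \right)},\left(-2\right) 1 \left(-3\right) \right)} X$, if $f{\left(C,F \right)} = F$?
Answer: $-297$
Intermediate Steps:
$X = 66$ ($X = 8^{2} + 2 = 64 + 2 = 66$)
$q = - \frac{3}{4}$ ($q = \frac{\left(-1\right) 3}{4} = \frac{1}{4} \left(-3\right) = - \frac{3}{4} \approx -0.75$)
$q f{\left(h{\left(4 \right)},\left(-2\right) 1 \left(-3\right) \right)} X = - \frac{3 \left(-2\right) 1 \left(-3\right)}{4} \cdot 66 = - \frac{3 \left(\left(-2\right) \left(-3\right)\right)}{4} \cdot 66 = \left(- \frac{3}{4}\right) 6 \cdot 66 = \left(- \frac{9}{2}\right) 66 = -297$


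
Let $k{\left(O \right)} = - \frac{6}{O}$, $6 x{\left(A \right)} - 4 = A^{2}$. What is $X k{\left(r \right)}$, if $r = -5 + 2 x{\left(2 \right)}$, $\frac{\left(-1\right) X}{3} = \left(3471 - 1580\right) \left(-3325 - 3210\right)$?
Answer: $\frac{667314990}{7} \approx 9.5331 \cdot 10^{7}$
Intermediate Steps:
$x{\left(A \right)} = \frac{2}{3} + \frac{A^{2}}{6}$
$X = 37073055$ ($X = - 3 \left(3471 - 1580\right) \left(-3325 - 3210\right) = - 3 \cdot 1891 \left(-6535\right) = \left(-3\right) \left(-12357685\right) = 37073055$)
$r = - \frac{7}{3}$ ($r = -5 + 2 \left(\frac{2}{3} + \frac{2^{2}}{6}\right) = -5 + 2 \left(\frac{2}{3} + \frac{1}{6} \cdot 4\right) = -5 + 2 \left(\frac{2}{3} + \frac{2}{3}\right) = -5 + 2 \cdot \frac{4}{3} = -5 + \frac{8}{3} = - \frac{7}{3} \approx -2.3333$)
$X k{\left(r \right)} = 37073055 \left(- \frac{6}{- \frac{7}{3}}\right) = 37073055 \left(\left(-6\right) \left(- \frac{3}{7}\right)\right) = 37073055 \cdot \frac{18}{7} = \frac{667314990}{7}$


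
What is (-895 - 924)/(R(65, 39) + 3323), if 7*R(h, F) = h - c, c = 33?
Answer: -12733/23293 ≈ -0.54665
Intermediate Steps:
R(h, F) = -33/7 + h/7 (R(h, F) = (h - 1*33)/7 = (h - 33)/7 = (-33 + h)/7 = -33/7 + h/7)
(-895 - 924)/(R(65, 39) + 3323) = (-895 - 924)/((-33/7 + (⅐)*65) + 3323) = -1819/((-33/7 + 65/7) + 3323) = -1819/(32/7 + 3323) = -1819/23293/7 = -1819*7/23293 = -12733/23293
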